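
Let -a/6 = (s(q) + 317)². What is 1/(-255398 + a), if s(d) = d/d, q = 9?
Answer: -1/862142 ≈ -1.1599e-6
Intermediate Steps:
s(d) = 1
a = -606744 (a = -6*(1 + 317)² = -6*318² = -6*101124 = -606744)
1/(-255398 + a) = 1/(-255398 - 606744) = 1/(-862142) = -1/862142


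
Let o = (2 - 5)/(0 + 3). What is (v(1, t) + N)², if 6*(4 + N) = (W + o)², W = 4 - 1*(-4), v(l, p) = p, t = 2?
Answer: 1369/36 ≈ 38.028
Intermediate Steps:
o = -1 (o = -3/3 = -3*⅓ = -1)
W = 8 (W = 4 + 4 = 8)
N = 25/6 (N = -4 + (8 - 1)²/6 = -4 + (⅙)*7² = -4 + (⅙)*49 = -4 + 49/6 = 25/6 ≈ 4.1667)
(v(1, t) + N)² = (2 + 25/6)² = (37/6)² = 1369/36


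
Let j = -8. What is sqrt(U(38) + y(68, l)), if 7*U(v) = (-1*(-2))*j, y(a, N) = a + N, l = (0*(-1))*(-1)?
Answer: 2*sqrt(805)/7 ≈ 8.1064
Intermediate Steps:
l = 0 (l = 0*(-1) = 0)
y(a, N) = N + a
U(v) = -16/7 (U(v) = (-1*(-2)*(-8))/7 = (2*(-8))/7 = (1/7)*(-16) = -16/7)
sqrt(U(38) + y(68, l)) = sqrt(-16/7 + (0 + 68)) = sqrt(-16/7 + 68) = sqrt(460/7) = 2*sqrt(805)/7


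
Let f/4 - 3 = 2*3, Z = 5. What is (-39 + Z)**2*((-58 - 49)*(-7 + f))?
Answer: -3587068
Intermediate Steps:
f = 36 (f = 12 + 4*(2*3) = 12 + 4*6 = 12 + 24 = 36)
(-39 + Z)**2*((-58 - 49)*(-7 + f)) = (-39 + 5)**2*((-58 - 49)*(-7 + 36)) = (-34)**2*(-107*29) = 1156*(-3103) = -3587068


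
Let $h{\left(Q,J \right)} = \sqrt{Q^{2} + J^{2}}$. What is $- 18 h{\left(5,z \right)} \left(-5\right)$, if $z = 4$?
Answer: $90 \sqrt{41} \approx 576.28$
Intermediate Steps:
$h{\left(Q,J \right)} = \sqrt{J^{2} + Q^{2}}$
$- 18 h{\left(5,z \right)} \left(-5\right) = - 18 \sqrt{4^{2} + 5^{2}} \left(-5\right) = - 18 \sqrt{16 + 25} \left(-5\right) = - 18 \sqrt{41} \left(-5\right) = 90 \sqrt{41}$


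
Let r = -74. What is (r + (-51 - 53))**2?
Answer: 31684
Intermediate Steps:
(r + (-51 - 53))**2 = (-74 + (-51 - 53))**2 = (-74 - 104)**2 = (-178)**2 = 31684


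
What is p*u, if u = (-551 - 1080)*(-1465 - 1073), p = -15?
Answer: -62092170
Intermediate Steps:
u = 4139478 (u = -1631*(-2538) = 4139478)
p*u = -15*4139478 = -62092170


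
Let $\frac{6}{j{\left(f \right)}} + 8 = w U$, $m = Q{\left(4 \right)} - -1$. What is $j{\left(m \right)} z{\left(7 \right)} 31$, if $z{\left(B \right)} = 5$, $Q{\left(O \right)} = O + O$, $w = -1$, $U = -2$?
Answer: $-155$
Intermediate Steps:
$Q{\left(O \right)} = 2 O$
$m = 9$ ($m = 2 \cdot 4 - -1 = 8 + 1 = 9$)
$j{\left(f \right)} = -1$ ($j{\left(f \right)} = \frac{6}{-8 - -2} = \frac{6}{-8 + 2} = \frac{6}{-6} = 6 \left(- \frac{1}{6}\right) = -1$)
$j{\left(m \right)} z{\left(7 \right)} 31 = \left(-1\right) 5 \cdot 31 = \left(-5\right) 31 = -155$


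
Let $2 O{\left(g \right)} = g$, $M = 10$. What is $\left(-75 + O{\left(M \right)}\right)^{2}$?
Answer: $4900$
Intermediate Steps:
$O{\left(g \right)} = \frac{g}{2}$
$\left(-75 + O{\left(M \right)}\right)^{2} = \left(-75 + \frac{1}{2} \cdot 10\right)^{2} = \left(-75 + 5\right)^{2} = \left(-70\right)^{2} = 4900$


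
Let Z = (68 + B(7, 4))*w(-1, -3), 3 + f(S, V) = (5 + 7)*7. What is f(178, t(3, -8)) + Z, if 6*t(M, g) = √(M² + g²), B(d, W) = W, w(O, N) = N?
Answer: -135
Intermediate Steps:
t(M, g) = √(M² + g²)/6
f(S, V) = 81 (f(S, V) = -3 + (5 + 7)*7 = -3 + 12*7 = -3 + 84 = 81)
Z = -216 (Z = (68 + 4)*(-3) = 72*(-3) = -216)
f(178, t(3, -8)) + Z = 81 - 216 = -135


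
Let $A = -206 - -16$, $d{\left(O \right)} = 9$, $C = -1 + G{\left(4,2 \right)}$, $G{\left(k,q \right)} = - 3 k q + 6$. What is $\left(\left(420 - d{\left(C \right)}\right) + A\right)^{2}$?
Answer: $48841$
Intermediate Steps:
$G{\left(k,q \right)} = 6 - 3 k q$ ($G{\left(k,q \right)} = - 3 k q + 6 = 6 - 3 k q$)
$C = -19$ ($C = -1 + \left(6 - 12 \cdot 2\right) = -1 + \left(6 - 24\right) = -1 - 18 = -19$)
$A = -190$ ($A = -206 + 16 = -190$)
$\left(\left(420 - d{\left(C \right)}\right) + A\right)^{2} = \left(\left(420 - 9\right) - 190\right)^{2} = \left(411 - 190\right)^{2} = 221^{2} = 48841$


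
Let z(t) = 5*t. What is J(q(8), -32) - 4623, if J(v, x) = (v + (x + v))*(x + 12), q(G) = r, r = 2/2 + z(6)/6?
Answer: -4223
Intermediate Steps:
r = 6 (r = 2/2 + (5*6)/6 = 2*(½) + 30*(⅙) = 1 + 5 = 6)
q(G) = 6
J(v, x) = (12 + x)*(x + 2*v) (J(v, x) = (v + (v + x))*(12 + x) = (x + 2*v)*(12 + x) = (12 + x)*(x + 2*v))
J(q(8), -32) - 4623 = ((-32)² + 12*(-32) + 24*6 + 2*6*(-32)) - 4623 = (1024 - 384 + 144 - 384) - 4623 = 400 - 4623 = -4223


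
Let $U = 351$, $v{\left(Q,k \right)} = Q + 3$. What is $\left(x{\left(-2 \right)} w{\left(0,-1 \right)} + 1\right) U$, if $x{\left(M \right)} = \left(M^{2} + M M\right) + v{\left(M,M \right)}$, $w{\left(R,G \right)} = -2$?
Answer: $-5967$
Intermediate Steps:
$v{\left(Q,k \right)} = 3 + Q$
$x{\left(M \right)} = 3 + M + 2 M^{2}$ ($x{\left(M \right)} = \left(M^{2} + M M\right) + \left(3 + M\right) = \left(M^{2} + M^{2}\right) + \left(3 + M\right) = 2 M^{2} + \left(3 + M\right) = 3 + M + 2 M^{2}$)
$\left(x{\left(-2 \right)} w{\left(0,-1 \right)} + 1\right) U = \left(\left(3 - 2 + 2 \left(-2\right)^{2}\right) \left(-2\right) + 1\right) 351 = \left(\left(3 - 2 + 2 \cdot 4\right) \left(-2\right) + 1\right) 351 = \left(\left(3 - 2 + 8\right) \left(-2\right) + 1\right) 351 = \left(9 \left(-2\right) + 1\right) 351 = \left(-18 + 1\right) 351 = \left(-17\right) 351 = -5967$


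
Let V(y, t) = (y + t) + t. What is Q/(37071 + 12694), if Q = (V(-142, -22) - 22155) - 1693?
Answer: -24034/49765 ≈ -0.48295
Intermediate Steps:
V(y, t) = y + 2*t (V(y, t) = (t + y) + t = y + 2*t)
Q = -24034 (Q = ((-142 + 2*(-22)) - 22155) - 1693 = ((-142 - 44) - 22155) - 1693 = (-186 - 22155) - 1693 = -22341 - 1693 = -24034)
Q/(37071 + 12694) = -24034/(37071 + 12694) = -24034/49765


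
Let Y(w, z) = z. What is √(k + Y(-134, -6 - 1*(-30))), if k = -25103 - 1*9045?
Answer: 2*I*√8531 ≈ 184.73*I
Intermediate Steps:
k = -34148 (k = -25103 - 9045 = -34148)
√(k + Y(-134, -6 - 1*(-30))) = √(-34148 + (-6 - 1*(-30))) = √(-34148 + (-6 + 30)) = √(-34148 + 24) = √(-34124) = 2*I*√8531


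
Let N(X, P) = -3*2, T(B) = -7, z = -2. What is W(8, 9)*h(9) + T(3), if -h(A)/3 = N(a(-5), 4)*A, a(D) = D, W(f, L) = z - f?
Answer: -1627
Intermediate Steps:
W(f, L) = -2 - f
N(X, P) = -6
h(A) = 18*A (h(A) = -(-18)*A = 18*A)
W(8, 9)*h(9) + T(3) = (-2 - 1*8)*(18*9) - 7 = (-2 - 8)*162 - 7 = -10*162 - 7 = -1620 - 7 = -1627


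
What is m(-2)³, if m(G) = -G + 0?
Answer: 8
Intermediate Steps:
m(G) = -G
m(-2)³ = (-1*(-2))³ = 2³ = 8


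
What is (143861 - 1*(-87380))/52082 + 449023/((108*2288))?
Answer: 40263295975/6434835264 ≈ 6.2571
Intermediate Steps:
(143861 - 1*(-87380))/52082 + 449023/((108*2288)) = (143861 + 87380)*(1/52082) + 449023/247104 = 231241*(1/52082) + 449023*(1/247104) = 231241/52082 + 449023/247104 = 40263295975/6434835264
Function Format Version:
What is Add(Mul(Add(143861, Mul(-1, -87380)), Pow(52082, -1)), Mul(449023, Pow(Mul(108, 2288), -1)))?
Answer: Rational(40263295975, 6434835264) ≈ 6.2571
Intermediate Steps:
Add(Mul(Add(143861, Mul(-1, -87380)), Pow(52082, -1)), Mul(449023, Pow(Mul(108, 2288), -1))) = Add(Mul(Add(143861, 87380), Rational(1, 52082)), Mul(449023, Pow(247104, -1))) = Add(Mul(231241, Rational(1, 52082)), Mul(449023, Rational(1, 247104))) = Add(Rational(231241, 52082), Rational(449023, 247104)) = Rational(40263295975, 6434835264)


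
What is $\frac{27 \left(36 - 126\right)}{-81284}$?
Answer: $\frac{1215}{40642} \approx 0.029895$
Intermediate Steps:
$\frac{27 \left(36 - 126\right)}{-81284} = 27 \left(-90\right) \left(- \frac{1}{81284}\right) = \left(-2430\right) \left(- \frac{1}{81284}\right) = \frac{1215}{40642}$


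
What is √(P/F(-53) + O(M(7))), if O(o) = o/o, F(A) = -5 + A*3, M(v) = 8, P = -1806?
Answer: √80770/82 ≈ 3.4659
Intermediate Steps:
F(A) = -5 + 3*A
O(o) = 1
√(P/F(-53) + O(M(7))) = √(-1806/(-5 + 3*(-53)) + 1) = √(-1806/(-5 - 159) + 1) = √(-1806/(-164) + 1) = √(-1806*(-1/164) + 1) = √(903/82 + 1) = √(985/82) = √80770/82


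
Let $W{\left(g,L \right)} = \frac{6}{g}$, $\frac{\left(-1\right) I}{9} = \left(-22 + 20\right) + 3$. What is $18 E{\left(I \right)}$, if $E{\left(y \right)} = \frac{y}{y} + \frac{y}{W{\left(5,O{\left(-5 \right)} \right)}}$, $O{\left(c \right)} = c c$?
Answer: $-117$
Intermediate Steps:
$O{\left(c \right)} = c^{2}$
$I = -9$ ($I = - 9 \left(\left(-22 + 20\right) + 3\right) = - 9 \left(-2 + 3\right) = \left(-9\right) 1 = -9$)
$E{\left(y \right)} = 1 + \frac{5 y}{6}$ ($E{\left(y \right)} = \frac{y}{y} + \frac{y}{6 \cdot \frac{1}{5}} = 1 + \frac{y}{6 \cdot \frac{1}{5}} = 1 + \frac{y}{\frac{6}{5}} = 1 + y \frac{5}{6} = 1 + \frac{5 y}{6}$)
$18 E{\left(I \right)} = 18 \left(1 + \frac{5}{6} \left(-9\right)\right) = 18 \left(1 - \frac{15}{2}\right) = 18 \left(- \frac{13}{2}\right) = -117$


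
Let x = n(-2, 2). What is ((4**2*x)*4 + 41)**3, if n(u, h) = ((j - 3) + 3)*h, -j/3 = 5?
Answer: -6634074439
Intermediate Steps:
j = -15 (j = -3*5 = -15)
n(u, h) = -15*h (n(u, h) = ((-15 - 3) + 3)*h = (-18 + 3)*h = -15*h)
x = -30 (x = -15*2 = -30)
((4**2*x)*4 + 41)**3 = ((4**2*(-30))*4 + 41)**3 = ((16*(-30))*4 + 41)**3 = (-480*4 + 41)**3 = (-1920 + 41)**3 = (-1879)**3 = -6634074439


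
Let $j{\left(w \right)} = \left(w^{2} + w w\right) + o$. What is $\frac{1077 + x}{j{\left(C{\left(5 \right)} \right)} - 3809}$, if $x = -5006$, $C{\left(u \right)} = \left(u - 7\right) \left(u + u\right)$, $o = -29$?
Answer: $\frac{3929}{3038} \approx 1.2933$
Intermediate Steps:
$C{\left(u \right)} = 2 u \left(-7 + u\right)$ ($C{\left(u \right)} = \left(-7 + u\right) 2 u = 2 u \left(-7 + u\right)$)
$j{\left(w \right)} = -29 + 2 w^{2}$ ($j{\left(w \right)} = \left(w^{2} + w w\right) - 29 = \left(w^{2} + w^{2}\right) - 29 = 2 w^{2} - 29 = -29 + 2 w^{2}$)
$\frac{1077 + x}{j{\left(C{\left(5 \right)} \right)} - 3809} = \frac{1077 - 5006}{\left(-29 + 2 \left(2 \cdot 5 \left(-7 + 5\right)\right)^{2}\right) - 3809} = - \frac{3929}{\left(-29 + 2 \left(2 \cdot 5 \left(-2\right)\right)^{2}\right) - 3809} = - \frac{3929}{\left(-29 + 2 \left(-20\right)^{2}\right) - 3809} = - \frac{3929}{\left(-29 + 2 \cdot 400\right) - 3809} = - \frac{3929}{\left(-29 + 800\right) - 3809} = - \frac{3929}{771 - 3809} = - \frac{3929}{-3038} = \left(-3929\right) \left(- \frac{1}{3038}\right) = \frac{3929}{3038}$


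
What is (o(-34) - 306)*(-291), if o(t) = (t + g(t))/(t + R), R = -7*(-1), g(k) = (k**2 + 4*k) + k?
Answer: 893758/9 ≈ 99307.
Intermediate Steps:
g(k) = k**2 + 5*k
R = 7
o(t) = (t + t*(5 + t))/(7 + t) (o(t) = (t + t*(5 + t))/(t + 7) = (t + t*(5 + t))/(7 + t))
(o(-34) - 306)*(-291) = (-34*(6 - 34)/(7 - 34) - 306)*(-291) = (-34*(-28)/(-27) - 306)*(-291) = (-34*(-1/27)*(-28) - 306)*(-291) = (-952/27 - 306)*(-291) = -9214/27*(-291) = 893758/9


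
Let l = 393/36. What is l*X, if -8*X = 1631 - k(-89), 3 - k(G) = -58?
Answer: -102835/48 ≈ -2142.4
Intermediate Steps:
k(G) = 61 (k(G) = 3 - 1*(-58) = 3 + 58 = 61)
l = 131/12 (l = 393*(1/36) = 131/12 ≈ 10.917)
X = -785/4 (X = -(1631 - 1*61)/8 = -(1631 - 61)/8 = -1/8*1570 = -785/4 ≈ -196.25)
l*X = (131/12)*(-785/4) = -102835/48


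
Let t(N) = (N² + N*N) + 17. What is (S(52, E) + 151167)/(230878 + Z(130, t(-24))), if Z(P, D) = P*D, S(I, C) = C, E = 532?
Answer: 151699/382848 ≈ 0.39624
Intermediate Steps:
t(N) = 17 + 2*N² (t(N) = (N² + N²) + 17 = 2*N² + 17 = 17 + 2*N²)
Z(P, D) = D*P
(S(52, E) + 151167)/(230878 + Z(130, t(-24))) = (532 + 151167)/(230878 + (17 + 2*(-24)²)*130) = 151699/(230878 + (17 + 2*576)*130) = 151699/(230878 + (17 + 1152)*130) = 151699/(230878 + 1169*130) = 151699/(230878 + 151970) = 151699/382848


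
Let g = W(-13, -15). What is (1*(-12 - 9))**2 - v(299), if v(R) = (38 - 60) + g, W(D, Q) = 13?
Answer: 450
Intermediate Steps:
g = 13
v(R) = -9 (v(R) = (38 - 60) + 13 = -22 + 13 = -9)
(1*(-12 - 9))**2 - v(299) = (1*(-12 - 9))**2 - 1*(-9) = (1*(-21))**2 + 9 = (-21)**2 + 9 = 441 + 9 = 450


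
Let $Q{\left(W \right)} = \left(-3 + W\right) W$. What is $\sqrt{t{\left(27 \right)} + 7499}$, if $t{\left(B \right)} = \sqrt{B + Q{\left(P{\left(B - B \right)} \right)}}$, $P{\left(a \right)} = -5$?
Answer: $\sqrt{7499 + \sqrt{67}} \approx 86.644$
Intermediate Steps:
$Q{\left(W \right)} = W \left(-3 + W\right)$
$t{\left(B \right)} = \sqrt{40 + B}$ ($t{\left(B \right)} = \sqrt{B - 5 \left(-3 - 5\right)} = \sqrt{B - -40} = \sqrt{B + 40} = \sqrt{40 + B}$)
$\sqrt{t{\left(27 \right)} + 7499} = \sqrt{\sqrt{40 + 27} + 7499} = \sqrt{\sqrt{67} + 7499} = \sqrt{7499 + \sqrt{67}}$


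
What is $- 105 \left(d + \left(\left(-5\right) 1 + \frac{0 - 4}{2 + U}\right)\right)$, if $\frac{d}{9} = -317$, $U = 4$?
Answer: $300160$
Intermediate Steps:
$d = -2853$ ($d = 9 \left(-317\right) = -2853$)
$- 105 \left(d + \left(\left(-5\right) 1 + \frac{0 - 4}{2 + U}\right)\right) = - 105 \left(-2853 - \left(5 - \frac{0 - 4}{2 + 4}\right)\right) = - 105 \left(-2853 - \left(5 + \frac{4}{6}\right)\right) = - 105 \left(-2853 - \frac{17}{3}\right) = \left(-105\right) \left(- \frac{8576}{3}\right) = 300160$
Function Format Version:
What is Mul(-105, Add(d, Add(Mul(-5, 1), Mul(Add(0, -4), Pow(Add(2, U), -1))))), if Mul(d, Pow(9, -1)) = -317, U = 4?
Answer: 300160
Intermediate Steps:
d = -2853 (d = Mul(9, -317) = -2853)
Mul(-105, Add(d, Add(Mul(-5, 1), Mul(Add(0, -4), Pow(Add(2, U), -1))))) = Mul(-105, Add(-2853, Add(Mul(-5, 1), Mul(Add(0, -4), Pow(Add(2, 4), -1))))) = Mul(-105, Add(-2853, Add(-5, Mul(-4, Pow(6, -1))))) = Mul(-105, Add(-2853, Add(-5, Mul(-4, Rational(1, 6))))) = Mul(-105, Add(-2853, Add(-5, Rational(-2, 3)))) = Mul(-105, Add(-2853, Rational(-17, 3))) = Mul(-105, Rational(-8576, 3)) = 300160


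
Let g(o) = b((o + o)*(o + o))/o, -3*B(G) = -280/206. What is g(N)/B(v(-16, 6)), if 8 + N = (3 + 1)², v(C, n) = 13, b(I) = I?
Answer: 2472/35 ≈ 70.629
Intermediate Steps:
B(G) = 140/309 (B(G) = -(-280)/(3*206) = -⅓*(-140/103) = 140/309)
N = 8 (N = -8 + (3 + 1)² = -8 + 4² = -8 + 16 = 8)
g(o) = 4*o (g(o) = ((o + o)*(o + o))/o = ((2*o)*(2*o))/o = (4*o²)/o = 4*o)
g(N)/B(v(-16, 6)) = (4*8)/(140/309) = 32*(309/140) = 2472/35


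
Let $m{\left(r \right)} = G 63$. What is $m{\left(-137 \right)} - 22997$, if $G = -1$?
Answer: $-23060$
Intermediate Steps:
$m{\left(r \right)} = -63$ ($m{\left(r \right)} = \left(-1\right) 63 = -63$)
$m{\left(-137 \right)} - 22997 = -63 - 22997 = -23060$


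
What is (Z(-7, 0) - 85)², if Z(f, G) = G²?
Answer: 7225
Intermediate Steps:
(Z(-7, 0) - 85)² = (0² - 85)² = (0 - 85)² = (-85)² = 7225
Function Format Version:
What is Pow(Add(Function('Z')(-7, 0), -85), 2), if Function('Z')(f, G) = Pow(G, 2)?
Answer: 7225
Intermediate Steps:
Pow(Add(Function('Z')(-7, 0), -85), 2) = Pow(Add(Pow(0, 2), -85), 2) = Pow(Add(0, -85), 2) = Pow(-85, 2) = 7225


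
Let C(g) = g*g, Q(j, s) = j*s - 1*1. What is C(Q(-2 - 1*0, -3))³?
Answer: 15625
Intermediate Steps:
Q(j, s) = -1 + j*s (Q(j, s) = j*s - 1 = -1 + j*s)
C(g) = g²
C(Q(-2 - 1*0, -3))³ = ((-1 + (-2 - 1*0)*(-3))²)³ = ((-1 + (-2 + 0)*(-3))²)³ = ((-1 - 2*(-3))²)³ = ((-1 + 6)²)³ = (5²)³ = 25³ = 15625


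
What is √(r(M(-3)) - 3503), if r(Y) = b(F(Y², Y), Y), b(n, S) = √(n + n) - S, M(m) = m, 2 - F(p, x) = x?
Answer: √(-3500 + √10) ≈ 59.134*I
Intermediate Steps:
F(p, x) = 2 - x
b(n, S) = -S + √2*√n (b(n, S) = √(2*n) - S = √2*√n - S = -S + √2*√n)
r(Y) = -Y + √2*√(2 - Y)
√(r(M(-3)) - 3503) = √((√(4 - 2*(-3)) - 1*(-3)) - 3503) = √((√(4 + 6) + 3) - 3503) = √((√10 + 3) - 3503) = √((3 + √10) - 3503) = √(-3500 + √10)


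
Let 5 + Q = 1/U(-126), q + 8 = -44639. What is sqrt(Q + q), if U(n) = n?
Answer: I*sqrt(78766142)/42 ≈ 211.31*I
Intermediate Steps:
q = -44647 (q = -8 - 44639 = -44647)
Q = -631/126 (Q = -5 + 1/(-126) = -5 - 1/126 = -631/126 ≈ -5.0079)
sqrt(Q + q) = sqrt(-631/126 - 44647) = sqrt(-5626153/126) = I*sqrt(78766142)/42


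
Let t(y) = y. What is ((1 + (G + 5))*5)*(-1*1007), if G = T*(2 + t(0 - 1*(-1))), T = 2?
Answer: -60420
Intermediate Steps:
G = 6 (G = 2*(2 + (0 - 1*(-1))) = 2*(2 + (0 + 1)) = 2*(2 + 1) = 2*3 = 6)
((1 + (G + 5))*5)*(-1*1007) = ((1 + (6 + 5))*5)*(-1*1007) = ((1 + 11)*5)*(-1007) = (12*5)*(-1007) = 60*(-1007) = -60420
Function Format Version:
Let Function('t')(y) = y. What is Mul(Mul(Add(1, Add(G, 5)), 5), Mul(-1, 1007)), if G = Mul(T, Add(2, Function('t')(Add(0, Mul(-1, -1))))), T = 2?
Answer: -60420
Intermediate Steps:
G = 6 (G = Mul(2, Add(2, Add(0, Mul(-1, -1)))) = Mul(2, Add(2, Add(0, 1))) = Mul(2, Add(2, 1)) = Mul(2, 3) = 6)
Mul(Mul(Add(1, Add(G, 5)), 5), Mul(-1, 1007)) = Mul(Mul(Add(1, Add(6, 5)), 5), Mul(-1, 1007)) = Mul(Mul(Add(1, 11), 5), -1007) = Mul(Mul(12, 5), -1007) = Mul(60, -1007) = -60420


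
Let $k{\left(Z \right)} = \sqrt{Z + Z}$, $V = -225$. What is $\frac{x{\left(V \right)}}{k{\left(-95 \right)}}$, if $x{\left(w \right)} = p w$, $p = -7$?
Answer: $- \frac{315 i \sqrt{190}}{38} \approx - 114.26 i$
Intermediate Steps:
$k{\left(Z \right)} = \sqrt{2} \sqrt{Z}$ ($k{\left(Z \right)} = \sqrt{2 Z} = \sqrt{2} \sqrt{Z}$)
$x{\left(w \right)} = - 7 w$
$\frac{x{\left(V \right)}}{k{\left(-95 \right)}} = \frac{\left(-7\right) \left(-225\right)}{\sqrt{2} \sqrt{-95}} = \frac{1575}{\sqrt{2} i \sqrt{95}} = \frac{1575}{i \sqrt{190}} = 1575 \left(- \frac{i \sqrt{190}}{190}\right) = - \frac{315 i \sqrt{190}}{38}$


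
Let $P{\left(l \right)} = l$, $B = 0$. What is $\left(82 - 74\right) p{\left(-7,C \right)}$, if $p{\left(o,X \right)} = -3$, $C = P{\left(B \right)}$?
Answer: $-24$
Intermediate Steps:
$C = 0$
$\left(82 - 74\right) p{\left(-7,C \right)} = \left(82 - 74\right) \left(-3\right) = 8 \left(-3\right) = -24$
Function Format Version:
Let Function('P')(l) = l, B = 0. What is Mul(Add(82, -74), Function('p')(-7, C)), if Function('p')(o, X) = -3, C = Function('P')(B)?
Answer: -24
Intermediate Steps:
C = 0
Mul(Add(82, -74), Function('p')(-7, C)) = Mul(Add(82, -74), -3) = Mul(8, -3) = -24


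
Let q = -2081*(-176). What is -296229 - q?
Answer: -662485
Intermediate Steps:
q = 366256
-296229 - q = -296229 - 1*366256 = -296229 - 366256 = -662485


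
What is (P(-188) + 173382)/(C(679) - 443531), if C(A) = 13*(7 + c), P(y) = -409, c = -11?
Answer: -172973/443583 ≈ -0.38995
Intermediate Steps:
C(A) = -52 (C(A) = 13*(7 - 11) = 13*(-4) = -52)
(P(-188) + 173382)/(C(679) - 443531) = (-409 + 173382)/(-52 - 443531) = 172973/(-443583) = 172973*(-1/443583) = -172973/443583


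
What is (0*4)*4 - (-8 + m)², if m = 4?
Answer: -16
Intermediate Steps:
(0*4)*4 - (-8 + m)² = (0*4)*4 - (-8 + 4)² = 0*4 - 1*(-4)² = 0 - 1*16 = 0 - 16 = -16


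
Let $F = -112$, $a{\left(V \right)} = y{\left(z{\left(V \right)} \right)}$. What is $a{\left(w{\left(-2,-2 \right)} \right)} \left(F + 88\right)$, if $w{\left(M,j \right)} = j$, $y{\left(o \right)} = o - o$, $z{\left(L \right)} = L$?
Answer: $0$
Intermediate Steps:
$y{\left(o \right)} = 0$
$a{\left(V \right)} = 0$
$a{\left(w{\left(-2,-2 \right)} \right)} \left(F + 88\right) = 0 \left(-112 + 88\right) = 0 \left(-24\right) = 0$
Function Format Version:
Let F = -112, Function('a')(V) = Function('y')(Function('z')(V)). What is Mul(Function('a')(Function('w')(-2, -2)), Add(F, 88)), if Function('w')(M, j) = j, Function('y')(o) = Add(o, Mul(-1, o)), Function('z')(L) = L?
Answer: 0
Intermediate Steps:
Function('y')(o) = 0
Function('a')(V) = 0
Mul(Function('a')(Function('w')(-2, -2)), Add(F, 88)) = Mul(0, Add(-112, 88)) = Mul(0, -24) = 0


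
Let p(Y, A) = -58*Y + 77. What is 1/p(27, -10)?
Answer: -1/1489 ≈ -0.00067159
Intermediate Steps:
p(Y, A) = 77 - 58*Y
1/p(27, -10) = 1/(77 - 58*27) = 1/(77 - 1566) = 1/(-1489) = -1/1489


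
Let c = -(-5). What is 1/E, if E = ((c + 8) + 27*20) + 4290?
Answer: 1/4843 ≈ 0.00020648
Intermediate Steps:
c = 5 (c = -1*(-5) = 5)
E = 4843 (E = ((5 + 8) + 27*20) + 4290 = (13 + 540) + 4290 = 553 + 4290 = 4843)
1/E = 1/4843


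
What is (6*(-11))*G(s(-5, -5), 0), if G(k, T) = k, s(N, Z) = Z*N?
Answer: -1650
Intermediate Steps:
s(N, Z) = N*Z
(6*(-11))*G(s(-5, -5), 0) = (6*(-11))*(-5*(-5)) = -66*25 = -1650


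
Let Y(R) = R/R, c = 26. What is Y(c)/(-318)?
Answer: -1/318 ≈ -0.0031447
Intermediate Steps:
Y(R) = 1
Y(c)/(-318) = 1/(-318) = 1*(-1/318) = -1/318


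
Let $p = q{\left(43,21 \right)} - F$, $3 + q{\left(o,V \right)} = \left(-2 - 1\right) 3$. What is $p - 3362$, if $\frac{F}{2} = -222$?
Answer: $-2930$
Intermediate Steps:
$q{\left(o,V \right)} = -12$ ($q{\left(o,V \right)} = -3 + \left(-2 - 1\right) 3 = -3 - 9 = -12$)
$F = -444$ ($F = 2 \left(-222\right) = -444$)
$p = 432$ ($p = -12 - -444 = -12 + 444 = 432$)
$p - 3362 = 432 - 3362 = -2930$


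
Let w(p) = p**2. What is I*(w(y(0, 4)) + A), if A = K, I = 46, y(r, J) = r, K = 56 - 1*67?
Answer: -506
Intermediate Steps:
K = -11 (K = 56 - 67 = -11)
A = -11
I*(w(y(0, 4)) + A) = 46*(0**2 - 11) = 46*(0 - 11) = 46*(-11) = -506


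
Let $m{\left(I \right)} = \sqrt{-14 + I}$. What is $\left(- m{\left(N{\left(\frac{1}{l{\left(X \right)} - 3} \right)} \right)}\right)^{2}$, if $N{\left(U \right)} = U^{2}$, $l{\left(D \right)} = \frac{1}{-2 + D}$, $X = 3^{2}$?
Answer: $- \frac{5551}{400} \approx -13.878$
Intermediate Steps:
$X = 9$
$\left(- m{\left(N{\left(\frac{1}{l{\left(X \right)} - 3} \right)} \right)}\right)^{2} = \left(- \sqrt{-14 + \left(\frac{1}{\frac{1}{-2 + 9} - 3}\right)^{2}}\right)^{2} = \left(- \sqrt{-14 + \left(\frac{1}{\frac{1}{7} - 3}\right)^{2}}\right)^{2} = \left(- \sqrt{-14 + \left(\frac{1}{- \frac{20}{7}}\right)^{2}}\right)^{2} = \left(- \sqrt{-14 + \left(- \frac{7}{20}\right)^{2}}\right)^{2} = \left(- \sqrt{-14 + \frac{49}{400}}\right)^{2} = \left(- \sqrt{- \frac{5551}{400}}\right)^{2} = \left(- \frac{i \sqrt{5551}}{20}\right)^{2} = - \frac{5551}{400}$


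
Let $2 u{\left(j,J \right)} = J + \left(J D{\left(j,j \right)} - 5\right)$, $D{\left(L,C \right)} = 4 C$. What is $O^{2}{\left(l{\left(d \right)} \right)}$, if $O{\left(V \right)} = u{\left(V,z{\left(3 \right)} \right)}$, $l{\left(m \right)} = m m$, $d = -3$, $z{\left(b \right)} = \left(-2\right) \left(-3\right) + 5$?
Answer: $40401$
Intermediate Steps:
$z{\left(b \right)} = 11$ ($z{\left(b \right)} = 6 + 5 = 11$)
$l{\left(m \right)} = m^{2}$
$u{\left(j,J \right)} = - \frac{5}{2} + \frac{J}{2} + 2 J j$ ($u{\left(j,J \right)} = \frac{J + \left(J 4 j - 5\right)}{2} = \frac{J + \left(4 J j - 5\right)}{2} = \frac{J + \left(-5 + 4 J j\right)}{2} = \frac{-5 + J + 4 J j}{2} = - \frac{5}{2} + \frac{J}{2} + 2 J j$)
$O{\left(V \right)} = 3 + 22 V$ ($O{\left(V \right)} = - \frac{5}{2} + \frac{1}{2} \cdot 11 + 2 \cdot 11 V = - \frac{5}{2} + \frac{11}{2} + 22 V = 3 + 22 V$)
$O^{2}{\left(l{\left(d \right)} \right)} = \left(3 + 22 \left(-3\right)^{2}\right)^{2} = \left(3 + 22 \cdot 9\right)^{2} = \left(3 + 198\right)^{2} = 201^{2} = 40401$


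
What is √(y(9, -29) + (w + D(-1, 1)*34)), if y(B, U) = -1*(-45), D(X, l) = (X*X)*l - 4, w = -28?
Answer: I*√85 ≈ 9.2195*I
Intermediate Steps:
D(X, l) = -4 + l*X² (D(X, l) = X²*l - 4 = l*X² - 4 = -4 + l*X²)
y(B, U) = 45
√(y(9, -29) + (w + D(-1, 1)*34)) = √(45 + (-28 + (-4 + 1*(-1)²)*34)) = √(45 + (-28 + (-4 + 1*1)*34)) = √(45 + (-28 + (-4 + 1)*34)) = √(45 + (-28 - 3*34)) = √(45 + (-28 - 102)) = √(45 - 130) = √(-85) = I*√85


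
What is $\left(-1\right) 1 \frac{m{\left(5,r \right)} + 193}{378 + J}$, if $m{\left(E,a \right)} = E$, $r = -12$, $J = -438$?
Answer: $\frac{33}{10} \approx 3.3$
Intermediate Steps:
$\left(-1\right) 1 \frac{m{\left(5,r \right)} + 193}{378 + J} = \left(-1\right) 1 \frac{5 + 193}{378 - 438} = - \frac{198}{-60} = - \frac{198 \left(-1\right)}{60} = \left(-1\right) \left(- \frac{33}{10}\right) = \frac{33}{10}$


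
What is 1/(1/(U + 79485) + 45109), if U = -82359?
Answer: 2874/129643265 ≈ 2.2169e-5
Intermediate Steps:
1/(1/(U + 79485) + 45109) = 1/(1/(-82359 + 79485) + 45109) = 1/(1/(-2874) + 45109) = 1/(-1/2874 + 45109) = 1/(129643265/2874) = 2874/129643265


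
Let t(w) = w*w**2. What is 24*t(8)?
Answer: 12288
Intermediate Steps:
t(w) = w**3
24*t(8) = 24*8**3 = 24*512 = 12288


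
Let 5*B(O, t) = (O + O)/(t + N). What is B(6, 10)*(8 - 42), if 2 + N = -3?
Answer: -408/25 ≈ -16.320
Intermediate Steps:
N = -5 (N = -2 - 3 = -5)
B(O, t) = 2*O/(5*(-5 + t)) (B(O, t) = ((O + O)/(t - 5))/5 = ((2*O)/(-5 + t))/5 = (2*O/(-5 + t))/5 = 2*O/(5*(-5 + t)))
B(6, 10)*(8 - 42) = ((⅖)*6/(-5 + 10))*(8 - 42) = ((⅖)*6/5)*(-34) = ((⅖)*6*(⅕))*(-34) = (12/25)*(-34) = -408/25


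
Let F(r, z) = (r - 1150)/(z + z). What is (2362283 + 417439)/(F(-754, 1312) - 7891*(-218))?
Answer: 455874408/282118913 ≈ 1.6159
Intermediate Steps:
F(r, z) = (-1150 + r)/(2*z) (F(r, z) = (-1150 + r)/((2*z)) = (-1150 + r)*(1/(2*z)) = (-1150 + r)/(2*z))
(2362283 + 417439)/(F(-754, 1312) - 7891*(-218)) = (2362283 + 417439)/((½)*(-1150 - 754)/1312 - 7891*(-218)) = 2779722/((½)*(1/1312)*(-1904) + 1720238) = 2779722/(-119/164 + 1720238) = 2779722/(282118913/164) = 2779722*(164/282118913) = 455874408/282118913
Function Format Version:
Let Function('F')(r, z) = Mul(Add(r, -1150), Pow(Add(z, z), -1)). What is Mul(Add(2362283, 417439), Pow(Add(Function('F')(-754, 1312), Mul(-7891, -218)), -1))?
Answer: Rational(455874408, 282118913) ≈ 1.6159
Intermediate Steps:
Function('F')(r, z) = Mul(Rational(1, 2), Pow(z, -1), Add(-1150, r)) (Function('F')(r, z) = Mul(Add(-1150, r), Pow(Mul(2, z), -1)) = Mul(Add(-1150, r), Mul(Rational(1, 2), Pow(z, -1))) = Mul(Rational(1, 2), Pow(z, -1), Add(-1150, r)))
Mul(Add(2362283, 417439), Pow(Add(Function('F')(-754, 1312), Mul(-7891, -218)), -1)) = Mul(Add(2362283, 417439), Pow(Add(Mul(Rational(1, 2), Pow(1312, -1), Add(-1150, -754)), Mul(-7891, -218)), -1)) = Mul(2779722, Pow(Add(Mul(Rational(1, 2), Rational(1, 1312), -1904), 1720238), -1)) = Mul(2779722, Pow(Add(Rational(-119, 164), 1720238), -1)) = Mul(2779722, Pow(Rational(282118913, 164), -1)) = Mul(2779722, Rational(164, 282118913)) = Rational(455874408, 282118913)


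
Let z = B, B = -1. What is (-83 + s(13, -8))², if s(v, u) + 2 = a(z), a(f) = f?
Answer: 7396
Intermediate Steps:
z = -1
s(v, u) = -3 (s(v, u) = -2 - 1 = -3)
(-83 + s(13, -8))² = (-83 - 3)² = (-86)² = 7396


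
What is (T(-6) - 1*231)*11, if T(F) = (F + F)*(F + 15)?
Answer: -3729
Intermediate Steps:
T(F) = 2*F*(15 + F) (T(F) = (2*F)*(15 + F) = 2*F*(15 + F))
(T(-6) - 1*231)*11 = (2*(-6)*(15 - 6) - 1*231)*11 = (2*(-6)*9 - 231)*11 = (-108 - 231)*11 = -339*11 = -3729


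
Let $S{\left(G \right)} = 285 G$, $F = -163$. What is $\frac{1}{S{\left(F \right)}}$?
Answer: $- \frac{1}{46455} \approx -2.1526 \cdot 10^{-5}$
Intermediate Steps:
$\frac{1}{S{\left(F \right)}} = \frac{1}{285 \left(-163\right)} = \frac{1}{-46455} = - \frac{1}{46455}$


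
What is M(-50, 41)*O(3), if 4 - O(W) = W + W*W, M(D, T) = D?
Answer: 400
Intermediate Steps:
O(W) = 4 - W - W² (O(W) = 4 - (W + W*W) = 4 - (W + W²) = 4 + (-W - W²) = 4 - W - W²)
M(-50, 41)*O(3) = -50*(4 - 1*3 - 1*3²) = -50*(4 - 3 - 1*9) = -50*(4 - 3 - 9) = -50*(-8) = 400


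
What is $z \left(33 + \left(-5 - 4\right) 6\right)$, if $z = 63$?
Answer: $-1323$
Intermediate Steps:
$z \left(33 + \left(-5 - 4\right) 6\right) = 63 \left(33 + \left(-5 - 4\right) 6\right) = 63 \left(33 - 54\right) = 63 \left(-21\right) = -1323$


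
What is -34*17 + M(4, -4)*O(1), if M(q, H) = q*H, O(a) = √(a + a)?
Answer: -578 - 16*√2 ≈ -600.63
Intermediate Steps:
O(a) = √2*√a (O(a) = √(2*a) = √2*√a)
M(q, H) = H*q
-34*17 + M(4, -4)*O(1) = -34*17 + (-4*4)*(√2*√1) = -578 - 16*√2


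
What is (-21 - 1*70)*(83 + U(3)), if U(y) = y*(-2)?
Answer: -7007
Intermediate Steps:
U(y) = -2*y
(-21 - 1*70)*(83 + U(3)) = (-21 - 1*70)*(83 - 2*3) = (-21 - 70)*(83 - 6) = -91*77 = -7007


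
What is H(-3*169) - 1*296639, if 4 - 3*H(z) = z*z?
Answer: -1146962/3 ≈ -3.8232e+5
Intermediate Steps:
H(z) = 4/3 - z²/3 (H(z) = 4/3 - z*z/3 = 4/3 - z²/3)
H(-3*169) - 1*296639 = (4/3 - (-3*169)²/3) - 1*296639 = (4/3 - ⅓*(-507)²) - 296639 = (4/3 - ⅓*257049) - 296639 = (4/3 - 85683) - 296639 = -257045/3 - 296639 = -1146962/3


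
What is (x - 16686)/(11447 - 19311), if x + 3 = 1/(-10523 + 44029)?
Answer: 559181633/263491184 ≈ 2.1222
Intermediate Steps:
x = -100517/33506 (x = -3 + 1/(-10523 + 44029) = -3 + 1/33506 = -100517/33506 ≈ -3.0000)
(x - 16686)/(11447 - 19311) = (-100517/33506 - 16686)/(11447 - 19311) = -559181633/33506/(-7864) = -559181633/33506*(-1/7864) = 559181633/263491184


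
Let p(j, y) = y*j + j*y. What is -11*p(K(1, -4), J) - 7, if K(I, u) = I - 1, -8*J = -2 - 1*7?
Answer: -7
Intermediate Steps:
J = 9/8 (J = -(-2 - 1*7)/8 = -(-2 - 7)/8 = -⅛*(-9) = 9/8 ≈ 1.1250)
K(I, u) = -1 + I
p(j, y) = 2*j*y (p(j, y) = j*y + j*y = 2*j*y)
-11*p(K(1, -4), J) - 7 = -22*(-1 + 1)*9/8 - 7 = -22*0*9/8 - 7 = -11*0 - 7 = 0 - 7 = -7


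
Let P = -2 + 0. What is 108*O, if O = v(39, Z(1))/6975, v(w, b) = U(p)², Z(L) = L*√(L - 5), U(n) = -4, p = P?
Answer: 192/775 ≈ 0.24774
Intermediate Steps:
P = -2
p = -2
Z(L) = L*√(-5 + L)
v(w, b) = 16 (v(w, b) = (-4)² = 16)
O = 16/6975 ≈ 0.0022939
108*O = 108*(16/6975) = 192/775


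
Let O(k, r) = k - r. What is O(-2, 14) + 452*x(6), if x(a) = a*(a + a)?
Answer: 32528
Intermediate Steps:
x(a) = 2*a**2 (x(a) = a*(2*a) = 2*a**2)
O(-2, 14) + 452*x(6) = (-2 - 1*14) + 452*(2*6**2) = (-2 - 14) + 452*(2*36) = -16 + 452*72 = -16 + 32544 = 32528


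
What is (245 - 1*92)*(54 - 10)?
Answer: 6732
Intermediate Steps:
(245 - 1*92)*(54 - 10) = (245 - 92)*44 = 153*44 = 6732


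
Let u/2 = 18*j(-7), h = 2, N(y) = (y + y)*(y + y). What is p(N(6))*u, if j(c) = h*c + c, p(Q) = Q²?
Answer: -15676416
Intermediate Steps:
N(y) = 4*y² (N(y) = (2*y)*(2*y) = 4*y²)
j(c) = 3*c (j(c) = 2*c + c = 3*c)
u = -756 (u = 2*(18*(3*(-7))) = 2*(18*(-21)) = 2*(-378) = -756)
p(N(6))*u = (4*6²)²*(-756) = (4*36)²*(-756) = 144²*(-756) = 20736*(-756) = -15676416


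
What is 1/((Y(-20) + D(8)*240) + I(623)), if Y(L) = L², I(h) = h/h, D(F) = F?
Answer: 1/2321 ≈ 0.00043085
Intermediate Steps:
I(h) = 1
1/((Y(-20) + D(8)*240) + I(623)) = 1/(((-20)² + 8*240) + 1) = 1/((400 + 1920) + 1) = 1/(2320 + 1) = 1/2321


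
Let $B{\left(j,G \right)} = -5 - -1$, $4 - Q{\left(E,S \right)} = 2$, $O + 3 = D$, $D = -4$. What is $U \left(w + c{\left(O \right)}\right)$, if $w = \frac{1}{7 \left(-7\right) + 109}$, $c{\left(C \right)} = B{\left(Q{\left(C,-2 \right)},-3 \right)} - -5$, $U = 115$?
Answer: $\frac{1403}{12} \approx 116.92$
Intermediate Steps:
$O = -7$ ($O = -3 - 4 = -7$)
$Q{\left(E,S \right)} = 2$ ($Q{\left(E,S \right)} = 4 - 2 = 2$)
$B{\left(j,G \right)} = -4$ ($B{\left(j,G \right)} = -5 + 1 = -4$)
$c{\left(C \right)} = 1$ ($c{\left(C \right)} = -4 - -5 = -4 + 5 = 1$)
$w = \frac{1}{60}$ ($w = \frac{1}{-49 + 109} = \frac{1}{60} \approx 0.016667$)
$U \left(w + c{\left(O \right)}\right) = 115 \left(\frac{1}{60} + 1\right) = 115 \cdot \frac{61}{60} = \frac{1403}{12}$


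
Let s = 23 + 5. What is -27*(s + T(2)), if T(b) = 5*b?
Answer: -1026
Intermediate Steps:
s = 28
-27*(s + T(2)) = -27*(28 + 5*2) = -27*(28 + 10) = -27*38 = -1026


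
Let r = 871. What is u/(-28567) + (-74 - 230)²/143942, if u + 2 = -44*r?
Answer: 4078384482/2055995557 ≈ 1.9837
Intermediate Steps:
u = -38326 (u = -2 - 44*871 = -2 - 38324 = -38326)
u/(-28567) + (-74 - 230)²/143942 = -38326/(-28567) + (-74 - 230)²/143942 = -38326*(-1/28567) + (-304)²*(1/143942) = 38326/28567 + 92416*(1/143942) = 38326/28567 + 46208/71971 = 4078384482/2055995557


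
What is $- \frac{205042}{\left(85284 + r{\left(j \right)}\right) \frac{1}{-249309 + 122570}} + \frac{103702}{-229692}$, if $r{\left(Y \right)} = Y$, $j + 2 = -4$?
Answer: $\frac{165804315702365}{544102066} \approx 3.0473 \cdot 10^{5}$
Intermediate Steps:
$j = -6$ ($j = -2 - 4 = -6$)
$- \frac{205042}{\left(85284 + r{\left(j \right)}\right) \frac{1}{-249309 + 122570}} + \frac{103702}{-229692} = - \frac{205042}{\left(85284 - 6\right) \frac{1}{-249309 + 122570}} + \frac{103702}{-229692} = - \frac{205042}{85278 \frac{1}{-126739}} + 103702 \left(- \frac{1}{229692}\right) = - \frac{205042}{85278 \left(- \frac{1}{126739}\right)} - \frac{51851}{114846} = - \frac{205042}{- \frac{85278}{126739}} - \frac{51851}{114846} = \left(-205042\right) \left(- \frac{126739}{85278}\right) - \frac{51851}{114846} = \frac{12993409019}{42639} - \frac{51851}{114846} = \frac{165804315702365}{544102066}$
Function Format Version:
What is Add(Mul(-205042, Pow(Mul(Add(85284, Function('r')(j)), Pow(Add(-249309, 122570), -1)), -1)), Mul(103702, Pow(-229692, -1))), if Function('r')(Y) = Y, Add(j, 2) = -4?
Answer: Rational(165804315702365, 544102066) ≈ 3.0473e+5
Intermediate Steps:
j = -6 (j = Add(-2, -4) = -6)
Add(Mul(-205042, Pow(Mul(Add(85284, Function('r')(j)), Pow(Add(-249309, 122570), -1)), -1)), Mul(103702, Pow(-229692, -1))) = Add(Mul(-205042, Pow(Mul(Add(85284, -6), Pow(Add(-249309, 122570), -1)), -1)), Mul(103702, Pow(-229692, -1))) = Add(Mul(-205042, Pow(Mul(85278, Pow(-126739, -1)), -1)), Mul(103702, Rational(-1, 229692))) = Add(Mul(-205042, Pow(Mul(85278, Rational(-1, 126739)), -1)), Rational(-51851, 114846)) = Add(Mul(-205042, Pow(Rational(-85278, 126739), -1)), Rational(-51851, 114846)) = Add(Mul(-205042, Rational(-126739, 85278)), Rational(-51851, 114846)) = Add(Rational(12993409019, 42639), Rational(-51851, 114846)) = Rational(165804315702365, 544102066)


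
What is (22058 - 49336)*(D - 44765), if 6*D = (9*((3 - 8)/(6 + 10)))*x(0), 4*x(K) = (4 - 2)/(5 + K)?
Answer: 39075230357/32 ≈ 1.2211e+9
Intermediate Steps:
x(K) = 1/(2*(5 + K)) (x(K) = ((4 - 2)/(5 + K))/4 = (2/(5 + K))/4 = 1/(2*(5 + K)))
D = -3/64 (D = ((9*((3 - 8)/(6 + 10)))*(1/(2*(5 + 0))))/6 = ((9*(-5/16))*((½)/5))/6 = ((9*(-5*1/16))*((½)*(⅕)))/6 = ((9*(-5/16))*(⅒))/6 = (-45/16*⅒)/6 = (⅙)*(-9/32) = -3/64 ≈ -0.046875)
(22058 - 49336)*(D - 44765) = (22058 - 49336)*(-3/64 - 44765) = -27278*(-2864963/64) = 39075230357/32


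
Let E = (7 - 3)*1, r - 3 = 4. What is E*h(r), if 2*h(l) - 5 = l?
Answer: 24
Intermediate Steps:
r = 7 (r = 3 + 4 = 7)
h(l) = 5/2 + l/2
E = 4 (E = 4*1 = 4)
E*h(r) = 4*(5/2 + (1/2)*7) = 4*(5/2 + 7/2) = 4*6 = 24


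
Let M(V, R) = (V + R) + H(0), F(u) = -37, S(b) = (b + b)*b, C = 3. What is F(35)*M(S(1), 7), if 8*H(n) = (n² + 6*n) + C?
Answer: -2775/8 ≈ -346.88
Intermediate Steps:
S(b) = 2*b² (S(b) = (2*b)*b = 2*b²)
H(n) = 3/8 + n²/8 + 3*n/4 (H(n) = ((n² + 6*n) + 3)/8 = (3 + n² + 6*n)/8 = 3/8 + n²/8 + 3*n/4)
M(V, R) = 3/8 + R + V (M(V, R) = (V + R) + (3/8 + (⅛)*0² + (¾)*0) = (R + V) + (3/8 + (⅛)*0 + 0) = (R + V) + (3/8 + 0 + 0) = (R + V) + 3/8 = 3/8 + R + V)
F(35)*M(S(1), 7) = -37*(3/8 + 7 + 2*1²) = -37*(3/8 + 7 + 2*1) = -37*(3/8 + 7 + 2) = -37*75/8 = -2775/8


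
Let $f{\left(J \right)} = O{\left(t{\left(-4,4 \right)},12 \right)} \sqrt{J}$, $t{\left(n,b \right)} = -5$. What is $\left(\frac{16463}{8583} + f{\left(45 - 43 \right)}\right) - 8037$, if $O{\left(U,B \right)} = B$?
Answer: $- \frac{68965108}{8583} + 12 \sqrt{2} \approx -8018.1$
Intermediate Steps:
$f{\left(J \right)} = 12 \sqrt{J}$
$\left(\frac{16463}{8583} + f{\left(45 - 43 \right)}\right) - 8037 = \left(\frac{16463}{8583} + 12 \sqrt{45 - 43}\right) - 8037 = \left(16463 \cdot \frac{1}{8583} + 12 \sqrt{45 - 43}\right) - 8037 = \left(\frac{16463}{8583} + 12 \sqrt{2}\right) - 8037 = - \frac{68965108}{8583} + 12 \sqrt{2}$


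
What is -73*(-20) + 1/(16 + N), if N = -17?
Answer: 1459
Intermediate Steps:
-73*(-20) + 1/(16 + N) = -73*(-20) + 1/(16 - 17) = 1460 + 1/(-1) = 1460 - 1 = 1459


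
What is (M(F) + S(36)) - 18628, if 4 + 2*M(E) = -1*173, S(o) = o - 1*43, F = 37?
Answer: -37447/2 ≈ -18724.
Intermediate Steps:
S(o) = -43 + o (S(o) = o - 43 = -43 + o)
M(E) = -177/2 (M(E) = -2 + (-1*173)/2 = -2 + (½)*(-173) = -2 - 173/2 = -177/2)
(M(F) + S(36)) - 18628 = (-177/2 + (-43 + 36)) - 18628 = (-177/2 - 7) - 18628 = -191/2 - 18628 = -37447/2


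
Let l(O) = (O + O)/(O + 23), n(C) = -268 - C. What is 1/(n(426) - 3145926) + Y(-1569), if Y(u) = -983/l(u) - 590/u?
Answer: -2389131022349/4937046780 ≈ -483.92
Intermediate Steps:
l(O) = 2*O/(23 + O) (l(O) = (2*O)/(23 + O) = 2*O/(23 + O))
Y(u) = -590/u - 983*(23 + u)/(2*u) (Y(u) = -983*(23 + u)/(2*u) - 590/u = -590/u - 983*(23 + u)/(2*u))
1/(n(426) - 3145926) + Y(-1569) = 1/((-268 - 1*426) - 3145926) + (1/2)*(-23789 - 983*(-1569))/(-1569) = 1/((-268 - 426) - 3145926) + (1/2)*(-1/1569)*(-23789 + 1542327) = 1/(-694 - 3145926) + (1/2)*(-1/1569)*1518538 = 1/(-3146620) - 759269/1569 = -1/3146620 - 759269/1569 = -2389131022349/4937046780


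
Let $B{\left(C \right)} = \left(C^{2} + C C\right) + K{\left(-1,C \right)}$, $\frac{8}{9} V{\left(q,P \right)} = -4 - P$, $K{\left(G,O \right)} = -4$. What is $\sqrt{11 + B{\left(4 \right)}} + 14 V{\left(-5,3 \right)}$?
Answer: $- \frac{441}{4} + \sqrt{39} \approx -104.01$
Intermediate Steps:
$V{\left(q,P \right)} = - \frac{9}{2} - \frac{9 P}{8}$ ($V{\left(q,P \right)} = \frac{9 \left(-4 - P\right)}{8} = - \frac{9}{2} - \frac{9 P}{8}$)
$B{\left(C \right)} = -4 + 2 C^{2}$ ($B{\left(C \right)} = \left(C^{2} + C C\right) - 4 = \left(C^{2} + C^{2}\right) - 4 = 2 C^{2} - 4 = -4 + 2 C^{2}$)
$\sqrt{11 + B{\left(4 \right)}} + 14 V{\left(-5,3 \right)} = \sqrt{11 - \left(4 - 2 \cdot 4^{2}\right)} + 14 \left(- \frac{9}{2} - \frac{27}{8}\right) = \sqrt{11 + \left(-4 + 2 \cdot 16\right)} + 14 \left(- \frac{9}{2} - \frac{27}{8}\right) = \sqrt{11 + \left(-4 + 32\right)} + 14 \left(- \frac{63}{8}\right) = \sqrt{11 + 28} - \frac{441}{4} = \sqrt{39} - \frac{441}{4} = - \frac{441}{4} + \sqrt{39}$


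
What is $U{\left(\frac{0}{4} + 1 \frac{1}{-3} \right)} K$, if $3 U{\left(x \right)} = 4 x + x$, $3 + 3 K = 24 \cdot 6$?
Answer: $- \frac{235}{9} \approx -26.111$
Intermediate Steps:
$K = 47$ ($K = -1 + \frac{24 \cdot 6}{3} = -1 + \frac{1}{3} \cdot 144 = -1 + 48 = 47$)
$U{\left(x \right)} = \frac{5 x}{3}$ ($U{\left(x \right)} = \frac{4 x + x}{3} = \frac{5 x}{3}$)
$U{\left(\frac{0}{4} + 1 \frac{1}{-3} \right)} K = \frac{5 \left(\frac{0}{4} + 1 \frac{1}{-3}\right)}{3} \cdot 47 = \frac{5 \left(0 \cdot \frac{1}{4} + 1 \left(- \frac{1}{3}\right)\right)}{3} \cdot 47 = \frac{5 \left(0 - \frac{1}{3}\right)}{3} \cdot 47 = \frac{5}{3} \left(- \frac{1}{3}\right) 47 = \left(- \frac{5}{9}\right) 47 = - \frac{235}{9}$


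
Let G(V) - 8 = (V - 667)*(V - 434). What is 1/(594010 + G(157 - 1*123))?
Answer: 1/847218 ≈ 1.1803e-6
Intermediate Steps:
G(V) = 8 + (-667 + V)*(-434 + V) (G(V) = 8 + (V - 667)*(V - 434) = 8 + (-667 + V)*(-434 + V))
1/(594010 + G(157 - 1*123)) = 1/(594010 + (289486 + (157 - 1*123)**2 - 1101*(157 - 1*123))) = 1/(594010 + (289486 + (157 - 123)**2 - 1101*(157 - 123))) = 1/(594010 + (289486 + 34**2 - 1101*34)) = 1/(594010 + (289486 + 1156 - 37434)) = 1/(594010 + 253208) = 1/847218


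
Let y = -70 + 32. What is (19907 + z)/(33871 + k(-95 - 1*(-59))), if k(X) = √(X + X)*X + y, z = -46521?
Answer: -900431462/1144765201 - 5748624*I*√2/1144765201 ≈ -0.78656 - 0.0071017*I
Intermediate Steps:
y = -38
k(X) = -38 + √2*X^(3/2) (k(X) = √(X + X)*X - 38 = √(2*X)*X - 38 = (√2*√X)*X - 38 = √2*X^(3/2) - 38 = -38 + √2*X^(3/2))
(19907 + z)/(33871 + k(-95 - 1*(-59))) = (19907 - 46521)/(33871 + (-38 + √2*(-95 - 1*(-59))^(3/2))) = -26614/(33871 + (-38 + √2*(-95 + 59)^(3/2))) = -26614/(33871 + (-38 + √2*(-36)^(3/2))) = -26614/(33871 + (-38 + √2*(-216*I))) = -26614/(33871 + (-38 - 216*I*√2)) = -26614/(33833 - 216*I*√2)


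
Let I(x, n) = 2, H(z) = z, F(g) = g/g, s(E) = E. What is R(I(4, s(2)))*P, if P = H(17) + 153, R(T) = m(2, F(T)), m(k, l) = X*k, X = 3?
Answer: 1020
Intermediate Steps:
F(g) = 1
m(k, l) = 3*k
R(T) = 6 (R(T) = 3*2 = 6)
P = 170 (P = 17 + 153 = 170)
R(I(4, s(2)))*P = 6*170 = 1020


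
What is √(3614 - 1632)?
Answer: √1982 ≈ 44.520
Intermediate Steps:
√(3614 - 1632) = √1982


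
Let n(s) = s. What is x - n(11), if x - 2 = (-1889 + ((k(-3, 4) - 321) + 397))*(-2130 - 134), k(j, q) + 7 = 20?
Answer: 4075191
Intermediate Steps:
k(j, q) = 13 (k(j, q) = -7 + 20 = 13)
x = 4075202 (x = 2 + (-1889 + ((13 - 321) + 397))*(-2130 - 134) = 2 + (-1889 + (-308 + 397))*(-2264) = 2 + (-1889 + 89)*(-2264) = 2 - 1800*(-2264) = 2 + 4075200 = 4075202)
x - n(11) = 4075202 - 1*11 = 4075202 - 11 = 4075191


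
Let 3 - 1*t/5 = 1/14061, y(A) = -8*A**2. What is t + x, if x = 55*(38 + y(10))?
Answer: -589085600/14061 ≈ -41895.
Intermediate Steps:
t = 210910/14061 (t = 15 - 5/14061 = 210910/14061 ≈ 15.000)
x = -41910 (x = 55*(38 - 8*10**2) = 55*(38 - 8*100) = 55*(38 - 800) = 55*(-762) = -41910)
t + x = 210910/14061 - 41910 = -589085600/14061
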